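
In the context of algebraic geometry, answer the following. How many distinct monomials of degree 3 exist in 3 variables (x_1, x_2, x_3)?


The number of degree-3 monomials in 3 variables is C(d+n-1, n-1).
= C(3+3-1, 3-1) = C(5, 2)
= 10

10


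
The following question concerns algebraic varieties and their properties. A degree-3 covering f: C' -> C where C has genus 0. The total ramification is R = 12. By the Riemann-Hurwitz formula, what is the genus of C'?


Riemann-Hurwitz formula: 2g' - 2 = d(2g - 2) + R
Given: d = 3, g = 0, R = 12
2g' - 2 = 3*(2*0 - 2) + 12
2g' - 2 = 3*(-2) + 12
2g' - 2 = -6 + 12 = 6
2g' = 8
g' = 4

4


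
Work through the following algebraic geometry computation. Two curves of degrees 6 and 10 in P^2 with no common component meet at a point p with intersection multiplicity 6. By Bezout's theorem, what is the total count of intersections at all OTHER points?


By Bezout's theorem, the total intersection number is d1 * d2.
Total = 6 * 10 = 60
Intersection multiplicity at p = 6
Remaining intersections = 60 - 6 = 54

54


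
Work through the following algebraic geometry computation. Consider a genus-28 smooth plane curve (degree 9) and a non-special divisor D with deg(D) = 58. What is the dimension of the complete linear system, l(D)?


First, compute the genus of a smooth plane curve of degree 9:
g = (d-1)(d-2)/2 = (9-1)(9-2)/2 = 28
For a non-special divisor D (i.e., h^1(D) = 0), Riemann-Roch gives:
l(D) = deg(D) - g + 1
Since deg(D) = 58 >= 2g - 1 = 55, D is non-special.
l(D) = 58 - 28 + 1 = 31

31


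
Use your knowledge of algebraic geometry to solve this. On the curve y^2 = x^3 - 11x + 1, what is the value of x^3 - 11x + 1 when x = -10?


Compute x^3 - 11x + 1 at x = -10:
x^3 = (-10)^3 = -1000
(-11)*x = (-11)*(-10) = 110
Sum: -1000 + 110 + 1 = -889

-889


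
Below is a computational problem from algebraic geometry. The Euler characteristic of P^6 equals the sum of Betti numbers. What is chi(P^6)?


The complex projective space P^6 has one cell in each even real dimension 0, 2, ..., 12.
The cohomology groups are H^{2k}(P^6) = Z for k = 0,...,6, and 0 otherwise.
Euler characteristic = sum of Betti numbers = 1 per even-dimensional cohomology group.
chi(P^6) = 6 + 1 = 7

7


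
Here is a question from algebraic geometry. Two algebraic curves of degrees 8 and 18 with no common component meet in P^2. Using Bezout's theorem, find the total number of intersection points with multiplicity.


Bezout's theorem states the intersection count equals the product of degrees.
Intersection count = 8 * 18 = 144

144


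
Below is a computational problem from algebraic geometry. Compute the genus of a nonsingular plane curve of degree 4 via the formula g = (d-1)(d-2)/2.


Using the genus formula for smooth plane curves:
g = (d-1)(d-2)/2
g = (4-1)(4-2)/2
g = 3*2/2
g = 6/2 = 3

3


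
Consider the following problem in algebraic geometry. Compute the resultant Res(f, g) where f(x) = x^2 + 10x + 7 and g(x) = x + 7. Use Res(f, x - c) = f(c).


For Res(f, x - c), we evaluate f at x = c.
f(-7) = (-7)^2 + 10*(-7) + 7
= 49 - 70 + 7
= -21 + 7 = -14
Res(f, g) = -14

-14


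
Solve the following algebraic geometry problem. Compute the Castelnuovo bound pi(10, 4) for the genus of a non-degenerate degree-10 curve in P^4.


Castelnuovo's bound: write d - 1 = m(r-1) + epsilon with 0 <= epsilon < r-1.
d - 1 = 10 - 1 = 9
r - 1 = 4 - 1 = 3
9 = 3*3 + 0, so m = 3, epsilon = 0
pi(d, r) = m(m-1)(r-1)/2 + m*epsilon
= 3*2*3/2 + 3*0
= 18/2 + 0
= 9 + 0 = 9

9


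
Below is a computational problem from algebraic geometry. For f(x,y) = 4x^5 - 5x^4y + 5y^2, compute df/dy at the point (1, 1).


df/dy = (-5)*x^4 + 2*5*y^1
At (1,1): (-5)*1^4 + 2*5*1^1
= -5 + 10
= 5

5


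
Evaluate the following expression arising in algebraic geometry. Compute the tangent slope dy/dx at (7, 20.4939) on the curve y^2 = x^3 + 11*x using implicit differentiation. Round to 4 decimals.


Using implicit differentiation of y^2 = x^3 + 11*x:
2y * dy/dx = 3x^2 + 11
dy/dx = (3x^2 + 11)/(2y)
Numerator: 3*7^2 + 11 = 158
Denominator: 2*20.4939 = 40.9878
dy/dx = 158/40.9878 = 3.8548

3.8548


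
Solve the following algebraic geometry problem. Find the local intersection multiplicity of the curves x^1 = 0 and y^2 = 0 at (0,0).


The intersection multiplicity of V(x^a) and V(y^b) at the origin is:
I(O; V(x^1), V(y^2)) = dim_k(k[x,y]/(x^1, y^2))
A basis for k[x,y]/(x^1, y^2) is the set of monomials x^i * y^j
where 0 <= i < 1 and 0 <= j < 2.
The number of such monomials is 1 * 2 = 2

2


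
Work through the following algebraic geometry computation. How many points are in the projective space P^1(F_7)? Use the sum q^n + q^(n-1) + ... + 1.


P^1(F_7) has (q^(n+1) - 1)/(q - 1) points.
= 7^1 + 7^0
= 7 + 1
= 8

8


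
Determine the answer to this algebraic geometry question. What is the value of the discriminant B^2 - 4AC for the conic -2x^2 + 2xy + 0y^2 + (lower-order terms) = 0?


The discriminant of a conic Ax^2 + Bxy + Cy^2 + ... = 0 is B^2 - 4AC.
B^2 = 2^2 = 4
4AC = 4*(-2)*0 = 0
Discriminant = 4 + 0 = 4

4


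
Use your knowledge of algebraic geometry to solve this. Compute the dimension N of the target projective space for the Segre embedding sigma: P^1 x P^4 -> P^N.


The Segre embedding maps P^m x P^n into P^N via
all products of coordinates from each factor.
N = (m+1)(n+1) - 1
N = (1+1)(4+1) - 1
N = 2*5 - 1
N = 10 - 1 = 9

9


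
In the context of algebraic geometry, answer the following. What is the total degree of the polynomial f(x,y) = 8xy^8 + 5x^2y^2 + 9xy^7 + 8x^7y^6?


Examine each term for its total degree (sum of exponents).
  Term '8xy^8' has total degree 1+8 = 9.
  Term '5x^2y^2' has total degree 2+2 = 4.
  Term '9xy^7' has total degree 1+7 = 8.
  Term '8x^7y^6' has total degree 7+6 = 13.
The maximum total degree among all terms is 13.

13


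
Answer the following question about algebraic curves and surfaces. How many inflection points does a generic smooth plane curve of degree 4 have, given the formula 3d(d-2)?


For a general smooth plane curve C of degree d, the inflection points are
the intersection of C with its Hessian curve, which has degree 3(d-2).
By Bezout, the total intersection number is d * 3(d-2) = 4 * 6 = 24.
For a general curve every flex is ordinary, so each contributes
multiplicity 1 to C·Hess(C), and the number of distinct inflection
points is 3d(d-2).
Inflection points = 3*4*(4-2) = 3*4*2 = 24

24


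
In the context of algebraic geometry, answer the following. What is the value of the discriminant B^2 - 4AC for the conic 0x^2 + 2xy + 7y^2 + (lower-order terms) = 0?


The discriminant of a conic Ax^2 + Bxy + Cy^2 + ... = 0 is B^2 - 4AC.
B^2 = 2^2 = 4
4AC = 4*0*7 = 0
Discriminant = 4 + 0 = 4

4


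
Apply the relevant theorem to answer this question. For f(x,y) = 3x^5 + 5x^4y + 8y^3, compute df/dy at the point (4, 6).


df/dy = 5*x^4 + 3*8*y^2
At (4,6): 5*4^4 + 3*8*6^2
= 1280 + 864
= 2144

2144


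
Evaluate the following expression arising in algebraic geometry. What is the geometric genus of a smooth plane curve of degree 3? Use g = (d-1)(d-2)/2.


Using the genus formula for smooth plane curves:
g = (d-1)(d-2)/2
g = (3-1)(3-2)/2
g = 2*1/2
g = 2/2 = 1

1


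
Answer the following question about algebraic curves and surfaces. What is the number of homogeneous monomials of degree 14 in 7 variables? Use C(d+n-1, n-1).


The number of degree-14 monomials in 7 variables is C(d+n-1, n-1).
= C(14+7-1, 7-1) = C(20, 6)
= 38760

38760


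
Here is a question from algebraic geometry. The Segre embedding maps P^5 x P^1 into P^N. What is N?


The Segre embedding maps P^m x P^n into P^N via
all products of coordinates from each factor.
N = (m+1)(n+1) - 1
N = (5+1)(1+1) - 1
N = 6*2 - 1
N = 12 - 1 = 11

11


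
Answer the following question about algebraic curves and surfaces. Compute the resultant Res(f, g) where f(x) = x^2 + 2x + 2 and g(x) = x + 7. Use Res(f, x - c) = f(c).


For Res(f, x - c), we evaluate f at x = c.
f(-7) = (-7)^2 + 2*(-7) + 2
= 49 - 14 + 2
= 35 + 2 = 37
Res(f, g) = 37

37


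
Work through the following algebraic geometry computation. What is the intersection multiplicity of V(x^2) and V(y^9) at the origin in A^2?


The intersection multiplicity of V(x^a) and V(y^b) at the origin is:
I(O; V(x^2), V(y^9)) = dim_k(k[x,y]/(x^2, y^9))
A basis for k[x,y]/(x^2, y^9) is the set of monomials x^i * y^j
where 0 <= i < 2 and 0 <= j < 9.
The number of such monomials is 2 * 9 = 18

18


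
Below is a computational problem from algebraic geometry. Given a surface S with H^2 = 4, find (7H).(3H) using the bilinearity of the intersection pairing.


Using bilinearity of the intersection pairing on a surface S:
(aH).(bH) = ab * (H.H)
We have H^2 = 4.
D.E = (7H).(3H) = 7*3*4
= 21*4
= 84

84


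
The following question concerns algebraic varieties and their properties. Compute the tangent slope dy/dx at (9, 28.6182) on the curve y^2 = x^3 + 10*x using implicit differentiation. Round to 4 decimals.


Using implicit differentiation of y^2 = x^3 + 10*x:
2y * dy/dx = 3x^2 + 10
dy/dx = (3x^2 + 10)/(2y)
Numerator: 3*9^2 + 10 = 253
Denominator: 2*28.6182 = 57.2364
dy/dx = 253/57.2364 = 4.4203

4.4203


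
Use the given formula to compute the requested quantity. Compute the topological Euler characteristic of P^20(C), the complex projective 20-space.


The complex projective space P^20 has one cell in each even real dimension 0, 2, ..., 40.
The cohomology groups are H^{2k}(P^20) = Z for k = 0,...,20, and 0 otherwise.
Euler characteristic = sum of Betti numbers = 1 per even-dimensional cohomology group.
chi(P^20) = 20 + 1 = 21

21


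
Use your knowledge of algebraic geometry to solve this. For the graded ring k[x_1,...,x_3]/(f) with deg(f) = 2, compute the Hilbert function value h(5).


For R = k[x_1,...,x_n]/(f) with f homogeneous of degree e:
The Hilbert series is (1 - t^e)/(1 - t)^n.
So h(d) = C(d+n-1, n-1) - C(d-e+n-1, n-1) for d >= e.
With n=3, e=2, d=5:
C(5+3-1, 3-1) = C(7, 2) = 21
C(5-2+3-1, 3-1) = C(5, 2) = 10
h(5) = 21 - 10 = 11

11


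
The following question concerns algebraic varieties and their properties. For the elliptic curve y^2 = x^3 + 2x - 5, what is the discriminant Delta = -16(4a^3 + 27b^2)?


Compute each component:
4a^3 = 4*2^3 = 4*8 = 32
27b^2 = 27*(-5)^2 = 27*25 = 675
4a^3 + 27b^2 = 32 + 675 = 707
Delta = -16*707 = -11312

-11312


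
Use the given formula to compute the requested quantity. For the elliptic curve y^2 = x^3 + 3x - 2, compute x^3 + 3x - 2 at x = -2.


Compute x^3 + 3x - 2 at x = -2:
x^3 = (-2)^3 = -8
3*x = 3*(-2) = -6
Sum: -8 - 6 - 2 = -16

-16


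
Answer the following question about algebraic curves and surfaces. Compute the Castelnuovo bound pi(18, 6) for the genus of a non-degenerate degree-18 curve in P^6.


Castelnuovo's bound: write d - 1 = m(r-1) + epsilon with 0 <= epsilon < r-1.
d - 1 = 18 - 1 = 17
r - 1 = 6 - 1 = 5
17 = 3*5 + 2, so m = 3, epsilon = 2
pi(d, r) = m(m-1)(r-1)/2 + m*epsilon
= 3*2*5/2 + 3*2
= 30/2 + 6
= 15 + 6 = 21

21


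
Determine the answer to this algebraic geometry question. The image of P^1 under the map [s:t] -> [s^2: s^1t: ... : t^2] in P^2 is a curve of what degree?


The rational normal curve in P^2 is the image of P^1 under the 2-uple Veronese.
A general hyperplane in P^2 pulls back to a degree-2 form on P^1, which has 2 zeros,
so the curve meets a general hyperplane in 2 points. Degree = 2.

2


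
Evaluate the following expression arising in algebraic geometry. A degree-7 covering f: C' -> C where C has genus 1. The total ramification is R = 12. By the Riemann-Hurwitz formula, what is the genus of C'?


Riemann-Hurwitz formula: 2g' - 2 = d(2g - 2) + R
Given: d = 7, g = 1, R = 12
2g' - 2 = 7*(2*1 - 2) + 12
2g' - 2 = 7*0 + 12
2g' - 2 = 0 + 12 = 12
2g' = 14
g' = 7

7


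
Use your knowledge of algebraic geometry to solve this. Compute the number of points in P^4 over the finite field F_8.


P^4(F_8) has (q^(n+1) - 1)/(q - 1) points.
= 8^4 + 8^3 + 8^2 + 8^1 + 8^0
= 4096 + 512 + 64 + 8 + 1
= 4681

4681


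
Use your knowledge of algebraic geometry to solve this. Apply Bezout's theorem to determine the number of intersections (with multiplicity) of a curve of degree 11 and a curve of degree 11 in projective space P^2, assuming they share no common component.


Bezout's theorem states the intersection count equals the product of degrees.
Intersection count = 11 * 11 = 121

121


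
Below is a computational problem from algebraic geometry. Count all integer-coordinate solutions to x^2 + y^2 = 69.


Systematically check integer values of x where x^2 <= 69.
For each valid x, check if 69 - x^2 is a perfect square.
Total integer solutions found: 0

0


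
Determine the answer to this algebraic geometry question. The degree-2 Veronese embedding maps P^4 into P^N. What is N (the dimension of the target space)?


The Veronese embedding v_d: P^n -> P^N maps each point to all
degree-d monomials in n+1 homogeneous coordinates.
N = C(n+d, d) - 1
N = C(4+2, 2) - 1
N = C(6, 2) - 1
C(6, 2) = 15
N = 15 - 1 = 14

14


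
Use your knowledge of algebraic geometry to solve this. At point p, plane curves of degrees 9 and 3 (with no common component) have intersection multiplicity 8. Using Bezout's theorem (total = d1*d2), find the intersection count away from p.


By Bezout's theorem, the total intersection number is d1 * d2.
Total = 9 * 3 = 27
Intersection multiplicity at p = 8
Remaining intersections = 27 - 8 = 19

19


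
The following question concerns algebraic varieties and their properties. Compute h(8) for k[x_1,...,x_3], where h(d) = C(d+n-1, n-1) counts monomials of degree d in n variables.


The Hilbert function for the polynomial ring in 3 variables is:
h(d) = C(d+n-1, n-1)
h(8) = C(8+3-1, 3-1) = C(10, 2)
= 10! / (2! * 8!)
= 45

45


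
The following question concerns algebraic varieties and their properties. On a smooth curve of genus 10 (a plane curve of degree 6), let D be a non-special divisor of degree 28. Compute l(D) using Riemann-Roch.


First, compute the genus of a smooth plane curve of degree 6:
g = (d-1)(d-2)/2 = (6-1)(6-2)/2 = 10
For a non-special divisor D (i.e., h^1(D) = 0), Riemann-Roch gives:
l(D) = deg(D) - g + 1
Since deg(D) = 28 >= 2g - 1 = 19, D is non-special.
l(D) = 28 - 10 + 1 = 19

19


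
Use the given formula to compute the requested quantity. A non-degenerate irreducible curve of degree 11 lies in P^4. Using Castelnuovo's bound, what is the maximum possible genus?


Castelnuovo's bound: write d - 1 = m(r-1) + epsilon with 0 <= epsilon < r-1.
d - 1 = 11 - 1 = 10
r - 1 = 4 - 1 = 3
10 = 3*3 + 1, so m = 3, epsilon = 1
pi(d, r) = m(m-1)(r-1)/2 + m*epsilon
= 3*2*3/2 + 3*1
= 18/2 + 3
= 9 + 3 = 12

12


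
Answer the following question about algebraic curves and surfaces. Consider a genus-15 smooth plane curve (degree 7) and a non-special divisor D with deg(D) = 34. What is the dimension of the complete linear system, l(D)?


First, compute the genus of a smooth plane curve of degree 7:
g = (d-1)(d-2)/2 = (7-1)(7-2)/2 = 15
For a non-special divisor D (i.e., h^1(D) = 0), Riemann-Roch gives:
l(D) = deg(D) - g + 1
Since deg(D) = 34 >= 2g - 1 = 29, D is non-special.
l(D) = 34 - 15 + 1 = 20

20


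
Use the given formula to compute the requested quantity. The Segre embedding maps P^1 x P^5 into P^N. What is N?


The Segre embedding maps P^m x P^n into P^N via
all products of coordinates from each factor.
N = (m+1)(n+1) - 1
N = (1+1)(5+1) - 1
N = 2*6 - 1
N = 12 - 1 = 11

11


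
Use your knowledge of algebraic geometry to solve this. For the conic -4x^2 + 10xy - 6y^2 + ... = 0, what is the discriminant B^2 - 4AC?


The discriminant of a conic Ax^2 + Bxy + Cy^2 + ... = 0 is B^2 - 4AC.
B^2 = 10^2 = 100
4AC = 4*(-4)*(-6) = 96
Discriminant = 100 - 96 = 4

4


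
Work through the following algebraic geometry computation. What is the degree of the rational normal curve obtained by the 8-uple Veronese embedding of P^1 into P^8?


The rational normal curve in P^8 is the image of P^1 under the 8-uple Veronese.
A general hyperplane in P^8 pulls back to a degree-8 form on P^1, which has 8 zeros,
so the curve meets a general hyperplane in 8 points. Degree = 8.

8


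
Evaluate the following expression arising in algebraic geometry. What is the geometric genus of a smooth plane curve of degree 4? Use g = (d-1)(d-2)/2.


Using the genus formula for smooth plane curves:
g = (d-1)(d-2)/2
g = (4-1)(4-2)/2
g = 3*2/2
g = 6/2 = 3

3


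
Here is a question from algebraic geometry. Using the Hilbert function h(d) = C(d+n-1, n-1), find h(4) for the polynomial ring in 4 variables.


The Hilbert function for the polynomial ring in 4 variables is:
h(d) = C(d+n-1, n-1)
h(4) = C(4+4-1, 4-1) = C(7, 3)
= 7! / (3! * 4!)
= 35

35


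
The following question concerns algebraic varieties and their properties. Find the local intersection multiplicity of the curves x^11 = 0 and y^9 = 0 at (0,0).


The intersection multiplicity of V(x^a) and V(y^b) at the origin is:
I(O; V(x^11), V(y^9)) = dim_k(k[x,y]/(x^11, y^9))
A basis for k[x,y]/(x^11, y^9) is the set of monomials x^i * y^j
where 0 <= i < 11 and 0 <= j < 9.
The number of such monomials is 11 * 9 = 99

99


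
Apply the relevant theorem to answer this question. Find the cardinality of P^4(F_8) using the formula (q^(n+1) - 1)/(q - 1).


P^4(F_8) has (q^(n+1) - 1)/(q - 1) points.
= 8^4 + 8^3 + 8^2 + 8^1 + 8^0
= 4096 + 512 + 64 + 8 + 1
= 4681

4681


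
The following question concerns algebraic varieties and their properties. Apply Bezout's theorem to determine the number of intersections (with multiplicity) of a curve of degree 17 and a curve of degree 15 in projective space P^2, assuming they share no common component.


Bezout's theorem states the intersection count equals the product of degrees.
Intersection count = 17 * 15 = 255

255


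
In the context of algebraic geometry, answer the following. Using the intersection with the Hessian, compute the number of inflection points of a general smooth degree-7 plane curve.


For a general smooth plane curve C of degree d, the inflection points are
the intersection of C with its Hessian curve, which has degree 3(d-2).
By Bezout, the total intersection number is d * 3(d-2) = 7 * 15 = 105.
For a general curve every flex is ordinary, so each contributes
multiplicity 1 to C·Hess(C), and the number of distinct inflection
points is 3d(d-2).
Inflection points = 3*7*(7-2) = 3*7*5 = 105

105


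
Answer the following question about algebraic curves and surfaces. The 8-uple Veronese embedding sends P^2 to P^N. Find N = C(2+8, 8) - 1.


The Veronese embedding v_d: P^n -> P^N maps each point to all
degree-d monomials in n+1 homogeneous coordinates.
N = C(n+d, d) - 1
N = C(2+8, 8) - 1
N = C(10, 8) - 1
C(10, 8) = 45
N = 45 - 1 = 44

44


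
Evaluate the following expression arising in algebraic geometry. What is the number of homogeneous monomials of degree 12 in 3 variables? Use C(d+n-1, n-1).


The number of degree-12 monomials in 3 variables is C(d+n-1, n-1).
= C(12+3-1, 3-1) = C(14, 2)
= 91

91


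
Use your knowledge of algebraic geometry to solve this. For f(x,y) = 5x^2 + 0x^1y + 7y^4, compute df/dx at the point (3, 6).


df/dx = 2*5*x^1 + 1*0*x^0*y
At (3,6): 2*5*3^1 + 1*0*3^0*6
= 30 + 0
= 30

30


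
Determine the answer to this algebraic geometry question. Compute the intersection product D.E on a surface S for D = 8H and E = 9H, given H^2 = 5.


Using bilinearity of the intersection pairing on a surface S:
(aH).(bH) = ab * (H.H)
We have H^2 = 5.
D.E = (8H).(9H) = 8*9*5
= 72*5
= 360

360


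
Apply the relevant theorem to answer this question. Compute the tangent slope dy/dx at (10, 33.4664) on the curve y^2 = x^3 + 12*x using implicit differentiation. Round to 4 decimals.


Using implicit differentiation of y^2 = x^3 + 12*x:
2y * dy/dx = 3x^2 + 12
dy/dx = (3x^2 + 12)/(2y)
Numerator: 3*10^2 + 12 = 312
Denominator: 2*33.4664 = 66.9328
dy/dx = 312/66.9328 = 4.6614

4.6614


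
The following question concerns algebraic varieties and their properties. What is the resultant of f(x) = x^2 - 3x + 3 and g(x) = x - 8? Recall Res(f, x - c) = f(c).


For Res(f, x - c), we evaluate f at x = c.
f(8) = 8^2 - 3*8 + 3
= 64 - 24 + 3
= 40 + 3 = 43
Res(f, g) = 43

43


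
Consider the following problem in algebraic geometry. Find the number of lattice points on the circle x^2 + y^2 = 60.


Systematically check integer values of x where x^2 <= 60.
For each valid x, check if 60 - x^2 is a perfect square.
Total integer solutions found: 0

0


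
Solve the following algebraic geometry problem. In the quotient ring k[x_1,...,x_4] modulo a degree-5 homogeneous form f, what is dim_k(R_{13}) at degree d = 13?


For R = k[x_1,...,x_n]/(f) with f homogeneous of degree e:
The Hilbert series is (1 - t^e)/(1 - t)^n.
So h(d) = C(d+n-1, n-1) - C(d-e+n-1, n-1) for d >= e.
With n=4, e=5, d=13:
C(13+4-1, 4-1) = C(16, 3) = 560
C(13-5+4-1, 4-1) = C(11, 3) = 165
h(13) = 560 - 165 = 395

395


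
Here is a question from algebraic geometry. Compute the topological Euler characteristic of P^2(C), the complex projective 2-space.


The complex projective space P^2 has one cell in each even real dimension 0, 2, ..., 4.
The cohomology groups are H^{2k}(P^2) = Z for k = 0,...,2, and 0 otherwise.
Euler characteristic = sum of Betti numbers = 1 per even-dimensional cohomology group.
chi(P^2) = 2 + 1 = 3

3


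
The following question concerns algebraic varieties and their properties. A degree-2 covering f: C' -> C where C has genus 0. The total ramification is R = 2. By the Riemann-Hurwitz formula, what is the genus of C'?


Riemann-Hurwitz formula: 2g' - 2 = d(2g - 2) + R
Given: d = 2, g = 0, R = 2
2g' - 2 = 2*(2*0 - 2) + 2
2g' - 2 = 2*(-2) + 2
2g' - 2 = -4 + 2 = -2
2g' = 0
g' = 0

0


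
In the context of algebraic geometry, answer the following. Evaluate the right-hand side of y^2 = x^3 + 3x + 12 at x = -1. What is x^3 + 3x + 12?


Compute x^3 + 3x + 12 at x = -1:
x^3 = (-1)^3 = -1
3*x = 3*(-1) = -3
Sum: -1 - 3 + 12 = 8

8


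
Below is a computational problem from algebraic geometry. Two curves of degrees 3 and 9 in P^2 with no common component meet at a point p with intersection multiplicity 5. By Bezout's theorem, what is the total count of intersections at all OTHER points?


By Bezout's theorem, the total intersection number is d1 * d2.
Total = 3 * 9 = 27
Intersection multiplicity at p = 5
Remaining intersections = 27 - 5 = 22

22


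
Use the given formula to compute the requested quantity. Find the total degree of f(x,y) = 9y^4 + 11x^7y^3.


Examine each term for its total degree (sum of exponents).
  Term '9y^4' has total degree 0+4 = 4.
  Term '11x^7y^3' has total degree 7+3 = 10.
The maximum total degree among all terms is 10.

10


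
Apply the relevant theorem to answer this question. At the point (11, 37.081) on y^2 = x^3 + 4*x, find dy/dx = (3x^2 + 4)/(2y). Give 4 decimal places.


Using implicit differentiation of y^2 = x^3 + 4*x:
2y * dy/dx = 3x^2 + 4
dy/dx = (3x^2 + 4)/(2y)
Numerator: 3*11^2 + 4 = 367
Denominator: 2*37.081 = 74.162
dy/dx = 367/74.162 = 4.9486

4.9486


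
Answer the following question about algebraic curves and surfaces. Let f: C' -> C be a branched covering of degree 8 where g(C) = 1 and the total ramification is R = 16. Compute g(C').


Riemann-Hurwitz formula: 2g' - 2 = d(2g - 2) + R
Given: d = 8, g = 1, R = 16
2g' - 2 = 8*(2*1 - 2) + 16
2g' - 2 = 8*0 + 16
2g' - 2 = 0 + 16 = 16
2g' = 18
g' = 9

9


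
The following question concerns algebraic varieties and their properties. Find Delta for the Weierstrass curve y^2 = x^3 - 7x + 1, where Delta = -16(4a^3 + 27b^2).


Compute each component:
4a^3 = 4*(-7)^3 = 4*(-343) = -1372
27b^2 = 27*1^2 = 27*1 = 27
4a^3 + 27b^2 = -1372 + 27 = -1345
Delta = -16*(-1345) = 21520

21520


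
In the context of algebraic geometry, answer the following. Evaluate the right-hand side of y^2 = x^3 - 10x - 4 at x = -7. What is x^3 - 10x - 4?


Compute x^3 - 10x - 4 at x = -7:
x^3 = (-7)^3 = -343
(-10)*x = (-10)*(-7) = 70
Sum: -343 + 70 - 4 = -277

-277


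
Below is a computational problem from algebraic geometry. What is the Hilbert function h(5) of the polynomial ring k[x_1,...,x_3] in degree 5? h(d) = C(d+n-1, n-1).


The Hilbert function for the polynomial ring in 3 variables is:
h(d) = C(d+n-1, n-1)
h(5) = C(5+3-1, 3-1) = C(7, 2)
= 7! / (2! * 5!)
= 21

21


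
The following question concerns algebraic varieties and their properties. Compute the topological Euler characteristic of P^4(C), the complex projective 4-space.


The complex projective space P^4 has one cell in each even real dimension 0, 2, ..., 8.
The cohomology groups are H^{2k}(P^4) = Z for k = 0,...,4, and 0 otherwise.
Euler characteristic = sum of Betti numbers = 1 per even-dimensional cohomology group.
chi(P^4) = 4 + 1 = 5

5


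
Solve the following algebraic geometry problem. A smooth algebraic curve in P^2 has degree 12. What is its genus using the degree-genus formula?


Using the genus formula for smooth plane curves:
g = (d-1)(d-2)/2
g = (12-1)(12-2)/2
g = 11*10/2
g = 110/2 = 55

55


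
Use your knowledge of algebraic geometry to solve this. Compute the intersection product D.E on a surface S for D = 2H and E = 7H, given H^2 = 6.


Using bilinearity of the intersection pairing on a surface S:
(aH).(bH) = ab * (H.H)
We have H^2 = 6.
D.E = (2H).(7H) = 2*7*6
= 14*6
= 84

84


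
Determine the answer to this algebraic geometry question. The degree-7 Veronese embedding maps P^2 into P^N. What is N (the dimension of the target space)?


The Veronese embedding v_d: P^n -> P^N maps each point to all
degree-d monomials in n+1 homogeneous coordinates.
N = C(n+d, d) - 1
N = C(2+7, 7) - 1
N = C(9, 7) - 1
C(9, 7) = 36
N = 36 - 1 = 35

35


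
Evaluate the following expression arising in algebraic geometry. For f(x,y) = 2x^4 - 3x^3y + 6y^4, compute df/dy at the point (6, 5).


df/dy = (-3)*x^3 + 4*6*y^3
At (6,5): (-3)*6^3 + 4*6*5^3
= -648 + 3000
= 2352

2352


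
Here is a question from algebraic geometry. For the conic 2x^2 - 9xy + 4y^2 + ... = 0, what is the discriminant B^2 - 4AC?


The discriminant of a conic Ax^2 + Bxy + Cy^2 + ... = 0 is B^2 - 4AC.
B^2 = (-9)^2 = 81
4AC = 4*2*4 = 32
Discriminant = 81 - 32 = 49

49


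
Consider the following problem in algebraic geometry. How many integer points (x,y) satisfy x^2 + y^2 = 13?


Systematically check integer values of x where x^2 <= 13.
For each valid x, check if 13 - x^2 is a perfect square.
x=2: 13 - 4 = 9, sqrt = 3 (valid)
x=3: 13 - 9 = 4, sqrt = 2 (valid)
Total integer solutions found: 8

8


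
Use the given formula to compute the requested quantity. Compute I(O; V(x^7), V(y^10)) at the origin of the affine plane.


The intersection multiplicity of V(x^a) and V(y^b) at the origin is:
I(O; V(x^7), V(y^10)) = dim_k(k[x,y]/(x^7, y^10))
A basis for k[x,y]/(x^7, y^10) is the set of monomials x^i * y^j
where 0 <= i < 7 and 0 <= j < 10.
The number of such monomials is 7 * 10 = 70

70


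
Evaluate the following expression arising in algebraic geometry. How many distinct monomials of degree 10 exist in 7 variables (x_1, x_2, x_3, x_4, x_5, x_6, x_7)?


The number of degree-10 monomials in 7 variables is C(d+n-1, n-1).
= C(10+7-1, 7-1) = C(16, 6)
= 8008

8008


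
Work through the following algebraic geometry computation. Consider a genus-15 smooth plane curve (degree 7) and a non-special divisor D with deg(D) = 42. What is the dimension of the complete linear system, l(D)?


First, compute the genus of a smooth plane curve of degree 7:
g = (d-1)(d-2)/2 = (7-1)(7-2)/2 = 15
For a non-special divisor D (i.e., h^1(D) = 0), Riemann-Roch gives:
l(D) = deg(D) - g + 1
Since deg(D) = 42 >= 2g - 1 = 29, D is non-special.
l(D) = 42 - 15 + 1 = 28

28


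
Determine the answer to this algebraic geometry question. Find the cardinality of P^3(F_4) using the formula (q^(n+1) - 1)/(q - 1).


P^3(F_4) has (q^(n+1) - 1)/(q - 1) points.
= 4^3 + 4^2 + 4^1 + 4^0
= 64 + 16 + 4 + 1
= 85

85


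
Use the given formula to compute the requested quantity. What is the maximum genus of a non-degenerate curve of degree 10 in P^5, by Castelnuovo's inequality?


Castelnuovo's bound: write d - 1 = m(r-1) + epsilon with 0 <= epsilon < r-1.
d - 1 = 10 - 1 = 9
r - 1 = 5 - 1 = 4
9 = 2*4 + 1, so m = 2, epsilon = 1
pi(d, r) = m(m-1)(r-1)/2 + m*epsilon
= 2*1*4/2 + 2*1
= 8/2 + 2
= 4 + 2 = 6

6


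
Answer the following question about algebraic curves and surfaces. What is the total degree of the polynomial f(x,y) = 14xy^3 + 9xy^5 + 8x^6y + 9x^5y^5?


Examine each term for its total degree (sum of exponents).
  Term '14xy^3' has total degree 1+3 = 4.
  Term '9xy^5' has total degree 1+5 = 6.
  Term '8x^6y' has total degree 6+1 = 7.
  Term '9x^5y^5' has total degree 5+5 = 10.
The maximum total degree among all terms is 10.

10


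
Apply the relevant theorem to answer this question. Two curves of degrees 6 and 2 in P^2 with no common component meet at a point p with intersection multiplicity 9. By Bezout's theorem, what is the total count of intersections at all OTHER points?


By Bezout's theorem, the total intersection number is d1 * d2.
Total = 6 * 2 = 12
Intersection multiplicity at p = 9
Remaining intersections = 12 - 9 = 3

3


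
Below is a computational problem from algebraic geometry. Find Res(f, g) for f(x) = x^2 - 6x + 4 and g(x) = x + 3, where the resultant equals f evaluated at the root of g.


For Res(f, x - c), we evaluate f at x = c.
f(-3) = (-3)^2 - 6*(-3) + 4
= 9 + 18 + 4
= 27 + 4 = 31
Res(f, g) = 31

31


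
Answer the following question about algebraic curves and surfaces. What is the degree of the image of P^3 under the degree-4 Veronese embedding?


The Veronese variety v_4(P^3) has degree d^r.
d^r = 4^3 = 64

64


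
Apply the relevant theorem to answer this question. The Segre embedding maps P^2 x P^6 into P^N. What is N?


The Segre embedding maps P^m x P^n into P^N via
all products of coordinates from each factor.
N = (m+1)(n+1) - 1
N = (2+1)(6+1) - 1
N = 3*7 - 1
N = 21 - 1 = 20

20


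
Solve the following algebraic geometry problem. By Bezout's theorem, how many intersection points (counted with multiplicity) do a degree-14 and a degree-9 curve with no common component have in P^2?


Bezout's theorem states the intersection count equals the product of degrees.
Intersection count = 14 * 9 = 126

126


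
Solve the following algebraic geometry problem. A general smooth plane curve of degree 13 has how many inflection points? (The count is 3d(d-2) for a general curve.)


For a general smooth plane curve C of degree d, the inflection points are
the intersection of C with its Hessian curve, which has degree 3(d-2).
By Bezout, the total intersection number is d * 3(d-2) = 13 * 33 = 429.
For a general curve every flex is ordinary, so each contributes
multiplicity 1 to C·Hess(C), and the number of distinct inflection
points is 3d(d-2).
Inflection points = 3*13*(13-2) = 3*13*11 = 429

429


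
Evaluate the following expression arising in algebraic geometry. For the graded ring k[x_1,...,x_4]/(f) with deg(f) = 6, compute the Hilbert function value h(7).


For R = k[x_1,...,x_n]/(f) with f homogeneous of degree e:
The Hilbert series is (1 - t^e)/(1 - t)^n.
So h(d) = C(d+n-1, n-1) - C(d-e+n-1, n-1) for d >= e.
With n=4, e=6, d=7:
C(7+4-1, 4-1) = C(10, 3) = 120
C(7-6+4-1, 4-1) = C(4, 3) = 4
h(7) = 120 - 4 = 116

116


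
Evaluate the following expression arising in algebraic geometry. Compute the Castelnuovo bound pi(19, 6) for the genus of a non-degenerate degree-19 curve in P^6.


Castelnuovo's bound: write d - 1 = m(r-1) + epsilon with 0 <= epsilon < r-1.
d - 1 = 19 - 1 = 18
r - 1 = 6 - 1 = 5
18 = 3*5 + 3, so m = 3, epsilon = 3
pi(d, r) = m(m-1)(r-1)/2 + m*epsilon
= 3*2*5/2 + 3*3
= 30/2 + 9
= 15 + 9 = 24

24


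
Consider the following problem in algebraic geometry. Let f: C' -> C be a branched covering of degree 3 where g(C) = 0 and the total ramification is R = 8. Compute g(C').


Riemann-Hurwitz formula: 2g' - 2 = d(2g - 2) + R
Given: d = 3, g = 0, R = 8
2g' - 2 = 3*(2*0 - 2) + 8
2g' - 2 = 3*(-2) + 8
2g' - 2 = -6 + 8 = 2
2g' = 4
g' = 2

2


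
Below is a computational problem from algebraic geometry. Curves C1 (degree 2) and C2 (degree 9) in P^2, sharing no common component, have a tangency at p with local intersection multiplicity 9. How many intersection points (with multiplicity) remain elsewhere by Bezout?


By Bezout's theorem, the total intersection number is d1 * d2.
Total = 2 * 9 = 18
Intersection multiplicity at p = 9
Remaining intersections = 18 - 9 = 9

9


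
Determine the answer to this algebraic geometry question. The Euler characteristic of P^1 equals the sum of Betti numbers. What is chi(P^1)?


The complex projective space P^1 has one cell in each even real dimension 0, 2, ..., 2.
The cohomology groups are H^{2k}(P^1) = Z for k = 0,...,1, and 0 otherwise.
Euler characteristic = sum of Betti numbers = 1 per even-dimensional cohomology group.
chi(P^1) = 1 + 1 = 2

2


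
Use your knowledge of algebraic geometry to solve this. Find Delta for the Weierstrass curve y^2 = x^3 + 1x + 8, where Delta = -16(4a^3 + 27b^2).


Compute each component:
4a^3 = 4*1^3 = 4*1 = 4
27b^2 = 27*8^2 = 27*64 = 1728
4a^3 + 27b^2 = 4 + 1728 = 1732
Delta = -16*1732 = -27712

-27712


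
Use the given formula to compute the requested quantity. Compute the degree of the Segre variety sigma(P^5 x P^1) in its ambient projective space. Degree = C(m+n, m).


The degree of the Segre variety P^5 x P^1 is C(m+n, m).
= C(6, 5)
= 6

6


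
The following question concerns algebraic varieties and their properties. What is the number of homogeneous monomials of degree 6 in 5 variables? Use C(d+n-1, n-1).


The number of degree-6 monomials in 5 variables is C(d+n-1, n-1).
= C(6+5-1, 5-1) = C(10, 4)
= 210

210


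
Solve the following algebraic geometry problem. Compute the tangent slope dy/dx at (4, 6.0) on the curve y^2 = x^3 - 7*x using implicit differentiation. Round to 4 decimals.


Using implicit differentiation of y^2 = x^3 - 7*x:
2y * dy/dx = 3x^2 - 7
dy/dx = (3x^2 - 7)/(2y)
Numerator: 3*4^2 - 7 = 41
Denominator: 2*6.0 = 12.0
dy/dx = 41/12.0 = 3.4167

3.4167


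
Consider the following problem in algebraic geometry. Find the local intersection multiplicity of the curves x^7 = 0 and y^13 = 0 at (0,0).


The intersection multiplicity of V(x^a) and V(y^b) at the origin is:
I(O; V(x^7), V(y^13)) = dim_k(k[x,y]/(x^7, y^13))
A basis for k[x,y]/(x^7, y^13) is the set of monomials x^i * y^j
where 0 <= i < 7 and 0 <= j < 13.
The number of such monomials is 7 * 13 = 91

91


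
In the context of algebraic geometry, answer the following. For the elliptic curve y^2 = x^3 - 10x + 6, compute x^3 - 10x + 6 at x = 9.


Compute x^3 - 10x + 6 at x = 9:
x^3 = 9^3 = 729
(-10)*x = (-10)*9 = -90
Sum: 729 - 90 + 6 = 645

645


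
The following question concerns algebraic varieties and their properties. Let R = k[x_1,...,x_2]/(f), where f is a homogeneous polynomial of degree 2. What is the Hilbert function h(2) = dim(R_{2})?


For R = k[x_1,...,x_n]/(f) with f homogeneous of degree e:
The Hilbert series is (1 - t^e)/(1 - t)^n.
So h(d) = C(d+n-1, n-1) - C(d-e+n-1, n-1) for d >= e.
With n=2, e=2, d=2:
C(2+2-1, 2-1) = C(3, 1) = 3
C(2-2+2-1, 2-1) = C(1, 1) = 1
h(2) = 3 - 1 = 2

2


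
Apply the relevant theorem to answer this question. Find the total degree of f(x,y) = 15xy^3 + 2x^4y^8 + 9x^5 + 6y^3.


Examine each term for its total degree (sum of exponents).
  Term '15xy^3' has total degree 1+3 = 4.
  Term '2x^4y^8' has total degree 4+8 = 12.
  Term '9x^5' has total degree 5+0 = 5.
  Term '6y^3' has total degree 0+3 = 3.
The maximum total degree among all terms is 12.

12


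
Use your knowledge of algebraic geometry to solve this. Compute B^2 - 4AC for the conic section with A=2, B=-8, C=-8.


The discriminant of a conic Ax^2 + Bxy + Cy^2 + ... = 0 is B^2 - 4AC.
B^2 = (-8)^2 = 64
4AC = 4*2*(-8) = -64
Discriminant = 64 + 64 = 128

128


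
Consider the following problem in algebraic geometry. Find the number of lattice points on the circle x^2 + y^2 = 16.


Systematically check integer values of x where x^2 <= 16.
For each valid x, check if 16 - x^2 is a perfect square.
x=0: 16 - 0 = 16, sqrt = 4 (valid)
x=4: 16 - 16 = 0, sqrt = 0 (valid)
Total integer solutions found: 4

4


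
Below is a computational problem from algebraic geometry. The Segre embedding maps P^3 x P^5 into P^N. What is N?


The Segre embedding maps P^m x P^n into P^N via
all products of coordinates from each factor.
N = (m+1)(n+1) - 1
N = (3+1)(5+1) - 1
N = 4*6 - 1
N = 24 - 1 = 23

23


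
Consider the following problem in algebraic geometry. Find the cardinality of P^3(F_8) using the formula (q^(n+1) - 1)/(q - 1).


P^3(F_8) has (q^(n+1) - 1)/(q - 1) points.
= 8^3 + 8^2 + 8^1 + 8^0
= 512 + 64 + 8 + 1
= 585

585


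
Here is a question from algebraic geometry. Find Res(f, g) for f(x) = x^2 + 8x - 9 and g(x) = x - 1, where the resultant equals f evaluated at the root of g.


For Res(f, x - c), we evaluate f at x = c.
f(1) = 1^2 + 8*1 - 9
= 1 + 8 - 9
= 9 - 9 = 0
Res(f, g) = 0

0


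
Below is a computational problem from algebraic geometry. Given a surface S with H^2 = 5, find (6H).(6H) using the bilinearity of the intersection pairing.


Using bilinearity of the intersection pairing on a surface S:
(aH).(bH) = ab * (H.H)
We have H^2 = 5.
D.E = (6H).(6H) = 6*6*5
= 36*5
= 180

180


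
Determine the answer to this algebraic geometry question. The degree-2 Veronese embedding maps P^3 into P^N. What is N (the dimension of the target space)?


The Veronese embedding v_d: P^n -> P^N maps each point to all
degree-d monomials in n+1 homogeneous coordinates.
N = C(n+d, d) - 1
N = C(3+2, 2) - 1
N = C(5, 2) - 1
C(5, 2) = 10
N = 10 - 1 = 9

9


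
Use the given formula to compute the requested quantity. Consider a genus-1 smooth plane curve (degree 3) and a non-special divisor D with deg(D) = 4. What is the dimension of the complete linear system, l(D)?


First, compute the genus of a smooth plane curve of degree 3:
g = (d-1)(d-2)/2 = (3-1)(3-2)/2 = 1
For a non-special divisor D (i.e., h^1(D) = 0), Riemann-Roch gives:
l(D) = deg(D) - g + 1
Since deg(D) = 4 >= 2g - 1 = 1, D is non-special.
l(D) = 4 - 1 + 1 = 4

4


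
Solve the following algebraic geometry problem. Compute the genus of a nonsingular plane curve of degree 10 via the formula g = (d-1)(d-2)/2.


Using the genus formula for smooth plane curves:
g = (d-1)(d-2)/2
g = (10-1)(10-2)/2
g = 9*8/2
g = 72/2 = 36

36


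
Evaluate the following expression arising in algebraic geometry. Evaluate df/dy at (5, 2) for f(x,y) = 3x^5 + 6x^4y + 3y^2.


df/dy = 6*x^4 + 2*3*y^1
At (5,2): 6*5^4 + 2*3*2^1
= 3750 + 12
= 3762

3762


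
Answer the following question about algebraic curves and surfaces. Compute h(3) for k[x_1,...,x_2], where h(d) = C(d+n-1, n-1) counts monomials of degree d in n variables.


The Hilbert function for the polynomial ring in 2 variables is:
h(d) = C(d+n-1, n-1)
h(3) = C(3+2-1, 2-1) = C(4, 1)
= 4! / (1! * 3!)
= 4

4


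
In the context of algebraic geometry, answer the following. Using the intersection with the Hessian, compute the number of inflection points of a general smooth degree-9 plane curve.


For a general smooth plane curve C of degree d, the inflection points are
the intersection of C with its Hessian curve, which has degree 3(d-2).
By Bezout, the total intersection number is d * 3(d-2) = 9 * 21 = 189.
For a general curve every flex is ordinary, so each contributes
multiplicity 1 to C·Hess(C), and the number of distinct inflection
points is 3d(d-2).
Inflection points = 3*9*(9-2) = 3*9*7 = 189

189


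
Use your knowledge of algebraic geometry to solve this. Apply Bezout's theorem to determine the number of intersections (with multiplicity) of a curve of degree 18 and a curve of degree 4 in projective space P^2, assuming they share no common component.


Bezout's theorem states the intersection count equals the product of degrees.
Intersection count = 18 * 4 = 72

72
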